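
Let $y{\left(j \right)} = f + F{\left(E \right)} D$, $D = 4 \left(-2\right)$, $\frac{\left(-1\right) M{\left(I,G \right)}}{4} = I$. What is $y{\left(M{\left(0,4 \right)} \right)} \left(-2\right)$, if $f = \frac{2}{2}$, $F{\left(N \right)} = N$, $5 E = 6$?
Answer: $\frac{86}{5} \approx 17.2$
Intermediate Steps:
$E = \frac{6}{5}$ ($E = \frac{1}{5} \cdot 6 = \frac{6}{5} \approx 1.2$)
$M{\left(I,G \right)} = - 4 I$
$D = -8$
$f = 1$ ($f = 2 \cdot \frac{1}{2} = 1$)
$y{\left(j \right)} = - \frac{43}{5}$ ($y{\left(j \right)} = 1 + \frac{6}{5} \left(-8\right) = 1 - \frac{48}{5} = - \frac{43}{5}$)
$y{\left(M{\left(0,4 \right)} \right)} \left(-2\right) = \left(- \frac{43}{5}\right) \left(-2\right) = \frac{86}{5}$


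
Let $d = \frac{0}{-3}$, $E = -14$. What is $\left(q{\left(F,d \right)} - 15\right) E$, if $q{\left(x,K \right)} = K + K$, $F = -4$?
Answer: $210$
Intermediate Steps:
$d = 0$ ($d = 0 \left(- \frac{1}{3}\right) = 0$)
$q{\left(x,K \right)} = 2 K$
$\left(q{\left(F,d \right)} - 15\right) E = \left(2 \cdot 0 - 15\right) \left(-14\right) = \left(0 - 15\right) \left(-14\right) = \left(-15\right) \left(-14\right) = 210$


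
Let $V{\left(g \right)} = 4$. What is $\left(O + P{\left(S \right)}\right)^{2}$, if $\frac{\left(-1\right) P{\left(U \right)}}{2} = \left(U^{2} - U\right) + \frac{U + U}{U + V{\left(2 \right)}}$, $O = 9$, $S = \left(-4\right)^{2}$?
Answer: $\frac{5621641}{25} \approx 2.2487 \cdot 10^{5}$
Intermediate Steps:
$S = 16$
$P{\left(U \right)} = - 2 U^{2} + 2 U - \frac{4 U}{4 + U}$ ($P{\left(U \right)} = - 2 \left(\left(U^{2} - U\right) + \frac{U + U}{U + 4}\right) = - 2 \left(\left(U^{2} - U\right) + \frac{2 U}{4 + U}\right) = - 2 \left(U^{2} - U + \frac{2 U}{4 + U}\right) = - 2 U^{2} + 2 U - \frac{4 U}{4 + U}$)
$\left(O + P{\left(S \right)}\right)^{2} = \left(9 + 2 \cdot 16 \frac{1}{4 + 16} \left(2 - 16^{2} - 48\right)\right)^{2} = \left(9 + 2 \cdot 16 \cdot \frac{1}{20} \left(2 - 256 - 48\right)\right)^{2} = \left(9 + 2 \cdot 16 \cdot \frac{1}{20} \left(-302\right)\right)^{2} = \left(9 - \frac{2416}{5}\right)^{2} = \left(- \frac{2371}{5}\right)^{2} = \frac{5621641}{25}$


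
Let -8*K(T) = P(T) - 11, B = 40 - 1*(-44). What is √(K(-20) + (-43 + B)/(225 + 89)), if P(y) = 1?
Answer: 17*√471/314 ≈ 1.1750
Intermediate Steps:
B = 84 (B = 40 + 44 = 84)
K(T) = 5/4 (K(T) = -(1 - 11)/8 = -⅛*(-10) = 5/4)
√(K(-20) + (-43 + B)/(225 + 89)) = √(5/4 + (-43 + 84)/(225 + 89)) = √(5/4 + 41/314) = √(867/628) = 17*√471/314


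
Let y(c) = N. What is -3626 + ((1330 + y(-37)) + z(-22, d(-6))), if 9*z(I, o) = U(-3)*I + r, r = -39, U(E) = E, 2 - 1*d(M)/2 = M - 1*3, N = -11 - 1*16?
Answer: -2320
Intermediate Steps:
N = -27 (N = -11 - 16 = -27)
y(c) = -27
d(M) = 10 - 2*M (d(M) = 4 - 2*(M - 1*3) = 4 - 2*(M - 3) = 4 - 2*(-3 + M) = 4 + (6 - 2*M) = 10 - 2*M)
z(I, o) = -13/3 - I/3 (z(I, o) = (-3*I - 39)/9 = (-39 - 3*I)/9 = -13/3 - I/3)
-3626 + ((1330 + y(-37)) + z(-22, d(-6))) = -3626 + ((1330 - 27) + (-13/3 - ⅓*(-22))) = -3626 + (1303 + (-13/3 + 22/3)) = -3626 + (1303 + 3) = -3626 + 1306 = -2320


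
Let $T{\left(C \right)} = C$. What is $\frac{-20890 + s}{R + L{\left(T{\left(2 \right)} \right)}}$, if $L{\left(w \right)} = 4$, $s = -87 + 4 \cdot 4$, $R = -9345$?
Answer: $\frac{20961}{9341} \approx 2.244$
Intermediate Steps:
$s = -71$ ($s = -87 + 16 = -71$)
$\frac{-20890 + s}{R + L{\left(T{\left(2 \right)} \right)}} = \frac{-20890 - 71}{-9345 + 4} = - \frac{20961}{-9341} = \left(-20961\right) \left(- \frac{1}{9341}\right) = \frac{20961}{9341}$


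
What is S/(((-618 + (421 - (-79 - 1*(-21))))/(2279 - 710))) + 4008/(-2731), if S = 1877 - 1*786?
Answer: -4675425561/379609 ≈ -12316.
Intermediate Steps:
S = 1091 (S = 1877 - 786 = 1091)
S/(((-618 + (421 - (-79 - 1*(-21))))/(2279 - 710))) + 4008/(-2731) = 1091/(((-618 + (421 - (-79 - 1*(-21))))/(2279 - 710))) + 4008/(-2731) = 1091/(((-618 + (421 - (-79 + 21)))/1569)) + 4008*(-1/2731) = 1091/(((-618 + (421 - 1*(-58)))*(1/1569))) - 4008/2731 = 1091/(((-618 + (421 + 58))*(1/1569))) - 4008/2731 = 1091/(((-618 + 479)*(1/1569))) - 4008/2731 = 1091/((-139*1/1569)) - 4008/2731 = 1091/(-139/1569) - 4008/2731 = 1091*(-1569/139) - 4008/2731 = -1711779/139 - 4008/2731 = -4675425561/379609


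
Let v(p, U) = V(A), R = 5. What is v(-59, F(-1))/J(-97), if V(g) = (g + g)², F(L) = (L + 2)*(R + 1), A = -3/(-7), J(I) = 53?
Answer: 36/2597 ≈ 0.013862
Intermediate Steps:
A = 3/7 (A = -3*(-⅐) = 3/7 ≈ 0.42857)
F(L) = 12 + 6*L (F(L) = (L + 2)*(5 + 1) = (2 + L)*6 = 12 + 6*L)
V(g) = 4*g² (V(g) = (2*g)² = 4*g²)
v(p, U) = 36/49 (v(p, U) = 4*(3/7)² = 4*(9/49) = 36/49)
v(-59, F(-1))/J(-97) = (36/49)/53 = (36/49)*(1/53) = 36/2597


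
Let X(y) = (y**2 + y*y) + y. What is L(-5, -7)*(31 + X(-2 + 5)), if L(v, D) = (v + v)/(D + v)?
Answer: 130/3 ≈ 43.333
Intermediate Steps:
X(y) = y + 2*y**2 (X(y) = (y**2 + y**2) + y = 2*y**2 + y = y + 2*y**2)
L(v, D) = 2*v/(D + v) (L(v, D) = (2*v)/(D + v) = 2*v/(D + v))
L(-5, -7)*(31 + X(-2 + 5)) = (2*(-5)/(-7 - 5))*(31 + (-2 + 5)*(1 + 2*(-2 + 5))) = (2*(-5)/(-12))*(31 + 3*(1 + 2*3)) = (2*(-5)*(-1/12))*(31 + 3*(1 + 6)) = 5*(31 + 3*7)/6 = 5*(31 + 21)/6 = (5/6)*52 = 130/3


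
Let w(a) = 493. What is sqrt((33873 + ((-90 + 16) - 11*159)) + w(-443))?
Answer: sqrt(32543) ≈ 180.40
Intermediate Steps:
sqrt((33873 + ((-90 + 16) - 11*159)) + w(-443)) = sqrt((33873 + ((-90 + 16) - 11*159)) + 493) = sqrt((33873 + (-74 - 1749)) + 493) = sqrt((33873 - 1823) + 493) = sqrt(32050 + 493) = sqrt(32543)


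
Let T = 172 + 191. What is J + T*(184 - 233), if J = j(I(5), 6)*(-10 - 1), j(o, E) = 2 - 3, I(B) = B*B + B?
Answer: -17776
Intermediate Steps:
I(B) = B + B**2 (I(B) = B**2 + B = B + B**2)
T = 363
j(o, E) = -1
J = 11 (J = -(-10 - 1) = -1*(-11) = 11)
J + T*(184 - 233) = 11 + 363*(184 - 233) = 11 + 363*(-49) = 11 - 17787 = -17776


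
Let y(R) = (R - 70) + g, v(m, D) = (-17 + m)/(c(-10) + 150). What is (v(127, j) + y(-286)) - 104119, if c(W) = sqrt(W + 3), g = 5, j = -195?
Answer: 10*(-10447*sqrt(7) + 1567039*I)/(sqrt(7) - 150*I) ≈ -1.0447e+5 - 0.01293*I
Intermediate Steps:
c(W) = sqrt(3 + W)
v(m, D) = (-17 + m)/(150 + I*sqrt(7)) (v(m, D) = (-17 + m)/(sqrt(3 - 10) + 150) = (-17 + m)/(sqrt(-7) + 150) = (-17 + m)/(I*sqrt(7) + 150) = (-17 + m)/(150 + I*sqrt(7)))
y(R) = -65 + R (y(R) = (R - 70) + 5 = (-70 + R) + 5 = -65 + R)
(v(127, j) + y(-286)) - 104119 = ((-17 + 127)/(150 + I*sqrt(7)) + (-65 - 286)) - 104119 = (110/(150 + I*sqrt(7)) - 351) - 104119 = (-351 + 110/(150 + I*sqrt(7))) - 104119 = -104470 + 110/(150 + I*sqrt(7))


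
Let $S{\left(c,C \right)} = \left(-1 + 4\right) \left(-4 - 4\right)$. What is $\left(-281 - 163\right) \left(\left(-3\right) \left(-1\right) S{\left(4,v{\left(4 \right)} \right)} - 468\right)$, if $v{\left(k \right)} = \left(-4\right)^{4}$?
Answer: $239760$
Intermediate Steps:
$v{\left(k \right)} = 256$
$S{\left(c,C \right)} = -24$ ($S{\left(c,C \right)} = 3 \left(-8\right) = -24$)
$\left(-281 - 163\right) \left(\left(-3\right) \left(-1\right) S{\left(4,v{\left(4 \right)} \right)} - 468\right) = \left(-281 - 163\right) \left(\left(-3\right) \left(-1\right) \left(-24\right) - 468\right) = - 444 \left(3 \left(-24\right) - 468\right) = - 444 \left(-72 - 468\right) = \left(-444\right) \left(-540\right) = 239760$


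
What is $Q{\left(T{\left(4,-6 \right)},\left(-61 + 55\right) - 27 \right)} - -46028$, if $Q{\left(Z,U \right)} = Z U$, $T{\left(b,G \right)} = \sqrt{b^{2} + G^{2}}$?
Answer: $46028 - 66 \sqrt{13} \approx 45790.0$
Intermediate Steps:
$T{\left(b,G \right)} = \sqrt{G^{2} + b^{2}}$
$Q{\left(Z,U \right)} = U Z$
$Q{\left(T{\left(4,-6 \right)},\left(-61 + 55\right) - 27 \right)} - -46028 = \left(\left(-61 + 55\right) - 27\right) \sqrt{\left(-6\right)^{2} + 4^{2}} - -46028 = \left(-6 - 27\right) \sqrt{36 + 16} + 46028 = - 33 \sqrt{52} + 46028 = - 33 \cdot 2 \sqrt{13} + 46028 = - 66 \sqrt{13} + 46028 = 46028 - 66 \sqrt{13}$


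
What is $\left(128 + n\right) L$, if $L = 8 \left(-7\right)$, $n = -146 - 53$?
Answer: $3976$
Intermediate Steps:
$n = -199$ ($n = -146 - 53 = -199$)
$L = -56$
$\left(128 + n\right) L = \left(128 - 199\right) \left(-56\right) = \left(-71\right) \left(-56\right) = 3976$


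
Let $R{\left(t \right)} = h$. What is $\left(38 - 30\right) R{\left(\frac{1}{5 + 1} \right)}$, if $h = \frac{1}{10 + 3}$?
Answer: $\frac{8}{13} \approx 0.61539$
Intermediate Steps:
$h = \frac{1}{13} \approx 0.076923$
$R{\left(t \right)} = \frac{1}{13}$
$\left(38 - 30\right) R{\left(\frac{1}{5 + 1} \right)} = \left(38 - 30\right) \frac{1}{13} = 8 \cdot \frac{1}{13} = \frac{8}{13}$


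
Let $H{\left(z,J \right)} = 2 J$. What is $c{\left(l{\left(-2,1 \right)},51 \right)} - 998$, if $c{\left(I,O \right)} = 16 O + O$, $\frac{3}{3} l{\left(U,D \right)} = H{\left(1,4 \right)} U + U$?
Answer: $-131$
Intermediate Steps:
$l{\left(U,D \right)} = 9 U$ ($l{\left(U,D \right)} = 2 \cdot 4 U + U = 8 U + U = 9 U$)
$c{\left(I,O \right)} = 17 O$
$c{\left(l{\left(-2,1 \right)},51 \right)} - 998 = 17 \cdot 51 - 998 = 867 - 998 = -131$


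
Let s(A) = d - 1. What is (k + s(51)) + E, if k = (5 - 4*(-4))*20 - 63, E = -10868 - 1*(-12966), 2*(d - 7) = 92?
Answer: 2507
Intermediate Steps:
d = 53 (d = 7 + (1/2)*92 = 7 + 46 = 53)
s(A) = 52 (s(A) = 53 - 1 = 52)
E = 2098 (E = -10868 + 12966 = 2098)
k = 357 (k = (5 + 16)*20 - 63 = 21*20 - 63 = 420 - 63 = 357)
(k + s(51)) + E = (357 + 52) + 2098 = 409 + 2098 = 2507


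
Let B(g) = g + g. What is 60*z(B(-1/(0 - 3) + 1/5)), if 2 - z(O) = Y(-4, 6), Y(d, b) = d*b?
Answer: 1560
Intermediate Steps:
Y(d, b) = b*d
B(g) = 2*g
z(O) = 26 (z(O) = 2 - 6*(-4) = 2 - 1*(-24) = 2 + 24 = 26)
60*z(B(-1/(0 - 3) + 1/5)) = 60*26 = 1560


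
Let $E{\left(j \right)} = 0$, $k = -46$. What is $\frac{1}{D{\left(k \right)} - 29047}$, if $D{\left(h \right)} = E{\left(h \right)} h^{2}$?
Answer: $- \frac{1}{29047} \approx -3.4427 \cdot 10^{-5}$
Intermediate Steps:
$D{\left(h \right)} = 0$ ($D{\left(h \right)} = 0 h^{2} = 0$)
$\frac{1}{D{\left(k \right)} - 29047} = \frac{1}{0 - 29047} = \frac{1}{-29047} = - \frac{1}{29047}$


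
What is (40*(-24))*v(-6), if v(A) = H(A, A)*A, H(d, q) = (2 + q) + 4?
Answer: 0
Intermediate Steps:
H(d, q) = 6 + q
v(A) = A*(6 + A) (v(A) = (6 + A)*A = A*(6 + A))
(40*(-24))*v(-6) = (40*(-24))*(-6*(6 - 6)) = -(-5760)*0 = -960*0 = 0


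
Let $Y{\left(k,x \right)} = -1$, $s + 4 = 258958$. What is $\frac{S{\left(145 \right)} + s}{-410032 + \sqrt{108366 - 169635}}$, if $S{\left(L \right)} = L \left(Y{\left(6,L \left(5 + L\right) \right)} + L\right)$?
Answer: $- \frac{114740894688}{168126302293} - \frac{279834 i \sqrt{61269}}{168126302293} \approx -0.68247 - 0.00041199 i$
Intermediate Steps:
$s = 258954$ ($s = -4 + 258958 = 258954$)
$S{\left(L \right)} = L \left(-1 + L\right)$
$\frac{S{\left(145 \right)} + s}{-410032 + \sqrt{108366 - 169635}} = \frac{145 \left(-1 + 145\right) + 258954}{-410032 + \sqrt{108366 - 169635}} = \frac{145 \cdot 144 + 258954}{-410032 + \sqrt{-61269}} = \frac{20880 + 258954}{-410032 + i \sqrt{61269}} = \frac{279834}{-410032 + i \sqrt{61269}}$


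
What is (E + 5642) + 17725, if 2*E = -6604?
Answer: 20065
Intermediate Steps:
E = -3302 (E = (½)*(-6604) = -3302)
(E + 5642) + 17725 = (-3302 + 5642) + 17725 = 2340 + 17725 = 20065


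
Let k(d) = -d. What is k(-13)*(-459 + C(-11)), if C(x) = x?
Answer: -6110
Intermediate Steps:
k(-13)*(-459 + C(-11)) = (-1*(-13))*(-459 - 11) = 13*(-470) = -6110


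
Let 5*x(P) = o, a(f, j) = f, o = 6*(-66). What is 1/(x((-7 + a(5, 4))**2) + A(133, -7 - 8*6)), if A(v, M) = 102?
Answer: 5/114 ≈ 0.043860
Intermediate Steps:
o = -396
x(P) = -396/5 (x(P) = (1/5)*(-396) = -396/5)
1/(x((-7 + a(5, 4))**2) + A(133, -7 - 8*6)) = 1/(-396/5 + 102) = 1/(114/5) = 5/114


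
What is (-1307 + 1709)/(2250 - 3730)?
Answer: -201/740 ≈ -0.27162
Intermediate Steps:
(-1307 + 1709)/(2250 - 3730) = 402/(-1480) = 402*(-1/1480) = -201/740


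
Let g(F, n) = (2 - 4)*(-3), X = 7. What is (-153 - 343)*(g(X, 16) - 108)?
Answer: 50592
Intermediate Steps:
g(F, n) = 6 (g(F, n) = -2*(-3) = 6)
(-153 - 343)*(g(X, 16) - 108) = (-153 - 343)*(6 - 108) = -496*(-102) = 50592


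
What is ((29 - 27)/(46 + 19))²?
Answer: 4/4225 ≈ 0.00094675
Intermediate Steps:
((29 - 27)/(46 + 19))² = (2/65)² = 4/4225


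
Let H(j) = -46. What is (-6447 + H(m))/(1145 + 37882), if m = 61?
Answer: -6493/39027 ≈ -0.16637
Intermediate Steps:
(-6447 + H(m))/(1145 + 37882) = (-6447 - 46)/(1145 + 37882) = -6493/39027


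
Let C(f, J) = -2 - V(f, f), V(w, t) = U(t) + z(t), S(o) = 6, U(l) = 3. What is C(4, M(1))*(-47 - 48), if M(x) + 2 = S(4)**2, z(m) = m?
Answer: 855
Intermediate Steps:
M(x) = 34 (M(x) = -2 + 6**2 = -2 + 36 = 34)
V(w, t) = 3 + t
C(f, J) = -5 - f (C(f, J) = -2 - (3 + f) = -2 + (-3 - f) = -5 - f)
C(4, M(1))*(-47 - 48) = (-5 - 1*4)*(-47 - 48) = (-5 - 4)*(-95) = -9*(-95) = 855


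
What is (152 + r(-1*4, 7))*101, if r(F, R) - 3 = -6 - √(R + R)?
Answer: 15049 - 101*√14 ≈ 14671.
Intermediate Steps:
r(F, R) = -3 - √2*√R (r(F, R) = 3 + (-6 - √(R + R)) = 3 + (-6 - √(2*R)) = 3 + (-6 - √2*√R) = -3 - √2*√R)
(152 + r(-1*4, 7))*101 = (152 + (-3 - √2*√7))*101 = (152 + (-3 - √14))*101 = (149 - √14)*101 = 15049 - 101*√14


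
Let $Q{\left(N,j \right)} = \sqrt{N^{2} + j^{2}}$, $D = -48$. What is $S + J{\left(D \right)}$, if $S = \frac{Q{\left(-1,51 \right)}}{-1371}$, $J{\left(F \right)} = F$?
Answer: $-48 - \frac{\sqrt{2602}}{1371} \approx -48.037$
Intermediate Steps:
$S = - \frac{\sqrt{2602}}{1371}$ ($S = \frac{\sqrt{\left(-1\right)^{2} + 51^{2}}}{-1371} = \sqrt{1 + 2601} \left(- \frac{1}{1371}\right) = \sqrt{2602} \left(- \frac{1}{1371}\right) = - \frac{\sqrt{2602}}{1371} \approx -0.037206$)
$S + J{\left(D \right)} = - \frac{\sqrt{2602}}{1371} - 48 = -48 - \frac{\sqrt{2602}}{1371}$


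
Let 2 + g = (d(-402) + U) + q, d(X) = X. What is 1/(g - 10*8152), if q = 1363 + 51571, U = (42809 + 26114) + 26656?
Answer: 1/66589 ≈ 1.5017e-5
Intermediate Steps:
U = 95579 (U = 68923 + 26656 = 95579)
q = 52934
g = 148109 (g = -2 + ((-402 + 95579) + 52934) = -2 + (95177 + 52934) = -2 + 148111 = 148109)
1/(g - 10*8152) = 1/(148109 - 10*8152) = 1/(148109 - 81520) = 1/66589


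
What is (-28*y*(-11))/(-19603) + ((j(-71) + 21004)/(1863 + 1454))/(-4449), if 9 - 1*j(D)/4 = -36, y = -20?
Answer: 90489901328/289287998799 ≈ 0.31280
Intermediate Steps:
j(D) = 180 (j(D) = 36 - 4*(-36) = 36 + 144 = 180)
(-28*y*(-11))/(-19603) + ((j(-71) + 21004)/(1863 + 1454))/(-4449) = (-28*(-20)*(-11))/(-19603) + ((180 + 21004)/(1863 + 1454))/(-4449) = (560*(-11))*(-1/19603) + (21184/3317)*(-1/4449) = -6160*(-1/19603) + (21184*(1/3317))*(-1/4449) = 6160/19603 + (21184/3317)*(-1/4449) = 6160/19603 - 21184/14757333 = 90489901328/289287998799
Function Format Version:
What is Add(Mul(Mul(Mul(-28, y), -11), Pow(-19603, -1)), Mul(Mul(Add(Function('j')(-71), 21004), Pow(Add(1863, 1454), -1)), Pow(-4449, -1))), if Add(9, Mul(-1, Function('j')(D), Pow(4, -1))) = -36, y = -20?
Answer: Rational(90489901328, 289287998799) ≈ 0.31280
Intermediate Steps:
Function('j')(D) = 180 (Function('j')(D) = Add(36, Mul(-4, -36)) = Add(36, 144) = 180)
Add(Mul(Mul(Mul(-28, y), -11), Pow(-19603, -1)), Mul(Mul(Add(Function('j')(-71), 21004), Pow(Add(1863, 1454), -1)), Pow(-4449, -1))) = Add(Mul(Mul(Mul(-28, -20), -11), Pow(-19603, -1)), Mul(Mul(Add(180, 21004), Pow(Add(1863, 1454), -1)), Pow(-4449, -1))) = Add(Mul(Mul(560, -11), Rational(-1, 19603)), Mul(Mul(21184, Pow(3317, -1)), Rational(-1, 4449))) = Add(Mul(-6160, Rational(-1, 19603)), Mul(Mul(21184, Rational(1, 3317)), Rational(-1, 4449))) = Add(Rational(6160, 19603), Mul(Rational(21184, 3317), Rational(-1, 4449))) = Add(Rational(6160, 19603), Rational(-21184, 14757333)) = Rational(90489901328, 289287998799)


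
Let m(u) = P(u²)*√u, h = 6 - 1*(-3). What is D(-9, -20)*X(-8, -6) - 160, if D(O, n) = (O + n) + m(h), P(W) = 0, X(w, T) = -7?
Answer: 43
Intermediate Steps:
h = 9 (h = 6 + 3 = 9)
m(u) = 0 (m(u) = 0*√u = 0)
D(O, n) = O + n (D(O, n) = (O + n) + 0 = O + n)
D(-9, -20)*X(-8, -6) - 160 = (-9 - 20)*(-7) - 160 = -29*(-7) - 160 = 203 - 160 = 43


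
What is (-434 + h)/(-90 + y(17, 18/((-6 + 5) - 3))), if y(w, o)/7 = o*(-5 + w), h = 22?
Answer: 103/117 ≈ 0.88034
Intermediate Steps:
y(w, o) = 7*o*(-5 + w) (y(w, o) = 7*(o*(-5 + w)) = 7*o*(-5 + w))
(-434 + h)/(-90 + y(17, 18/((-6 + 5) - 3))) = (-434 + 22)/(-90 + 7*(18/((-6 + 5) - 3))*(-5 + 17)) = -412/(-90 + 7*(18/(-1 - 3))*12) = -412/(-90 + 7*(18/(-4))*12) = -412/(-90 + 7*(18*(-¼))*12) = -412/(-90 + 7*(-9/2)*12) = -412/(-90 - 378) = -412/(-468) = -412*(-1/468) = 103/117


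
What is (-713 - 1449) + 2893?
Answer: 731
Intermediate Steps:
(-713 - 1449) + 2893 = -2162 + 2893 = 731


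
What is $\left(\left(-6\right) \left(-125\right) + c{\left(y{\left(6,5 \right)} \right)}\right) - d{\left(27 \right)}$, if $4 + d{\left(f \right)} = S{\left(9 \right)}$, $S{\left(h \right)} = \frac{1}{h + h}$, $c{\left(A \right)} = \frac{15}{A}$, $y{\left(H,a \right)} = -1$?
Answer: $\frac{13301}{18} \approx 738.94$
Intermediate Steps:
$S{\left(h \right)} = \frac{1}{2 h}$
$d{\left(f \right)} = - \frac{71}{18}$ ($d{\left(f \right)} = -4 + \frac{1}{2 \cdot 9} = -4 + \frac{1}{2} \cdot \frac{1}{9} = -4 + \frac{1}{18} = - \frac{71}{18}$)
$\left(\left(-6\right) \left(-125\right) + c{\left(y{\left(6,5 \right)} \right)}\right) - d{\left(27 \right)} = \left(\left(-6\right) \left(-125\right) + \frac{15}{-1}\right) - - \frac{71}{18} = \left(750 + 15 \left(-1\right)\right) + \frac{71}{18} = \left(750 - 15\right) + \frac{71}{18} = 735 + \frac{71}{18} = \frac{13301}{18}$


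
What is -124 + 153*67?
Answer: 10127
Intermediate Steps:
-124 + 153*67 = -124 + 10251 = 10127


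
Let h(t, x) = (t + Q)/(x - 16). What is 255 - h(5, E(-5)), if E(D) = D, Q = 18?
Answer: 5378/21 ≈ 256.10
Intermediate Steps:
h(t, x) = (18 + t)/(-16 + x) (h(t, x) = (t + 18)/(x - 16) = (18 + t)/(-16 + x))
255 - h(5, E(-5)) = 255 - (18 + 5)/(-16 - 5) = 255 - 23/(-21) = 255 - (-1)*23/21 = 255 - 1*(-23/21) = 255 + 23/21 = 5378/21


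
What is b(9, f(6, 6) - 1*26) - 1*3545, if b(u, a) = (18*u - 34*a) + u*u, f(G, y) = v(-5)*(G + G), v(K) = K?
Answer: -378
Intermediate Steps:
f(G, y) = -10*G (f(G, y) = -5*(G + G) = -10*G)
b(u, a) = u² - 34*a + 18*u (b(u, a) = (-34*a + 18*u) + u² = u² - 34*a + 18*u)
b(9, f(6, 6) - 1*26) - 1*3545 = (9² - 34*(-10*6 - 1*26) + 18*9) - 1*3545 = (81 - 34*(-60 - 26) + 162) - 3545 = (81 - 34*(-86) + 162) - 3545 = (81 + 2924 + 162) - 3545 = 3167 - 3545 = -378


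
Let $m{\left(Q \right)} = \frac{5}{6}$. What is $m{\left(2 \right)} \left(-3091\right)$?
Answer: $- \frac{15455}{6} \approx -2575.8$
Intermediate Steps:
$m{\left(Q \right)} = \frac{5}{6}$ ($m{\left(Q \right)} = 5 \cdot \frac{1}{6} = \frac{5}{6}$)
$m{\left(2 \right)} \left(-3091\right) = \frac{5}{6} \left(-3091\right) = - \frac{15455}{6}$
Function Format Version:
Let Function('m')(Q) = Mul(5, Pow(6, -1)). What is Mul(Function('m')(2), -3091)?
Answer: Rational(-15455, 6) ≈ -2575.8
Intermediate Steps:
Function('m')(Q) = Rational(5, 6) (Function('m')(Q) = Mul(5, Rational(1, 6)) = Rational(5, 6))
Mul(Function('m')(2), -3091) = Mul(Rational(5, 6), -3091) = Rational(-15455, 6)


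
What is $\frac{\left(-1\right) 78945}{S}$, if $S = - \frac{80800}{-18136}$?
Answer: $- \frac{35793663}{2020} \approx -17720.0$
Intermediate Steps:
$S = \frac{10100}{2267}$ ($S = \left(-80800\right) \left(- \frac{1}{18136}\right) = \frac{10100}{2267} \approx 4.4552$)
$\frac{\left(-1\right) 78945}{S} = \frac{\left(-1\right) 78945}{\frac{10100}{2267}} = \left(-78945\right) \frac{2267}{10100} = - \frac{35793663}{2020}$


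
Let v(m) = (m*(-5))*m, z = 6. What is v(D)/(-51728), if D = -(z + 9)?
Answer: 1125/51728 ≈ 0.021748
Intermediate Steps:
D = -15 (D = -(6 + 9) = -1*15 = -15)
v(m) = -5*m² (v(m) = (-5*m)*m = -5*m²)
v(D)/(-51728) = -5*(-15)²/(-51728) = -5*225*(-1/51728) = -1125*(-1/51728) = 1125/51728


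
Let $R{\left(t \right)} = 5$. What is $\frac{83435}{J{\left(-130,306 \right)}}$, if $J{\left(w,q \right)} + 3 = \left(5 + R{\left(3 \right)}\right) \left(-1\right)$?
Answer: $- \frac{83435}{13} \approx -6418.1$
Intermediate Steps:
$J{\left(w,q \right)} = -13$ ($J{\left(w,q \right)} = -3 + \left(5 + 5\right) \left(-1\right) = -3 + 10 \left(-1\right) = -3 - 10 = -13$)
$\frac{83435}{J{\left(-130,306 \right)}} = \frac{83435}{-13} = 83435 \left(- \frac{1}{13}\right) = - \frac{83435}{13}$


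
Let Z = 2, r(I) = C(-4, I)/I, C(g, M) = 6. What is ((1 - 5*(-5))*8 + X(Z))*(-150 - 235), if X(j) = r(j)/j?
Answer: -161315/2 ≈ -80658.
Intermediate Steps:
r(I) = 6/I
X(j) = 6/j² (X(j) = (6/j)/j = 6/j²)
((1 - 5*(-5))*8 + X(Z))*(-150 - 235) = ((1 - 5*(-5))*8 + 6/2²)*(-150 - 235) = ((1 + 25)*8 + 6*(¼))*(-385) = (26*8 + 3/2)*(-385) = (208 + 3/2)*(-385) = (419/2)*(-385) = -161315/2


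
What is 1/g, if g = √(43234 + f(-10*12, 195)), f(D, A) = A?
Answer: √43429/43429 ≈ 0.0047986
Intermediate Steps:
g = √43429 (g = √(43234 + 195) = √43429 ≈ 208.40)
1/g = 1/(√43429) = √43429/43429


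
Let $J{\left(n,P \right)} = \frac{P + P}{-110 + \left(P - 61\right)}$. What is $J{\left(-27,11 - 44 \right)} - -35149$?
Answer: $\frac{1195077}{34} \approx 35149.0$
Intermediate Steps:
$J{\left(n,P \right)} = \frac{2 P}{-171 + P}$ ($J{\left(n,P \right)} = \frac{2 P}{-110 + \left(-61 + P\right)} = \frac{2 P}{-171 + P}$)
$J{\left(-27,11 - 44 \right)} - -35149 = \frac{2 \left(11 - 44\right)}{-171 + \left(11 - 44\right)} - -35149 = 2 \left(-33\right) \frac{1}{-171 - 33} + 35149 = 2 \left(-33\right) \frac{1}{-204} + 35149 = 2 \left(-33\right) \left(- \frac{1}{204}\right) + 35149 = \frac{11}{34} + 35149 = \frac{1195077}{34}$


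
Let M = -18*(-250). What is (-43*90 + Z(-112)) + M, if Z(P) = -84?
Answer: 546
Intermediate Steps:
M = 4500
(-43*90 + Z(-112)) + M = (-43*90 - 84) + 4500 = (-3870 - 84) + 4500 = -3954 + 4500 = 546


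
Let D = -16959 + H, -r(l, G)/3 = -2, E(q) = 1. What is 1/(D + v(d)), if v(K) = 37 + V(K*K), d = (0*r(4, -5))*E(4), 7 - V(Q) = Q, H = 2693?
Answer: -1/14222 ≈ -7.0314e-5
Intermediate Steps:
r(l, G) = 6 (r(l, G) = -3*(-2) = 6)
V(Q) = 7 - Q
d = 0 (d = (0*6)*1 = 0*1 = 0)
v(K) = 44 - K² (v(K) = 37 + (7 - K*K) = 37 + (7 - K²) = 44 - K²)
D = -14266 (D = -16959 + 2693 = -14266)
1/(D + v(d)) = 1/(-14266 + (44 - 1*0²)) = 1/(-14266 + (44 - 1*0)) = 1/(-14266 + (44 + 0)) = 1/(-14266 + 44) = 1/(-14222) = -1/14222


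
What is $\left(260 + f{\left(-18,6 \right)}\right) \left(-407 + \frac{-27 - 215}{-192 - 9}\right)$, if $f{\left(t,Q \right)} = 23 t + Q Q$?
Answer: $\frac{9624670}{201} \approx 47884.0$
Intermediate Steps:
$f{\left(t,Q \right)} = Q^{2} + 23 t$ ($f{\left(t,Q \right)} = 23 t + Q^{2} = Q^{2} + 23 t$)
$\left(260 + f{\left(-18,6 \right)}\right) \left(-407 + \frac{-27 - 215}{-192 - 9}\right) = \left(260 + \left(6^{2} + 23 \left(-18\right)\right)\right) \left(-407 + \frac{-27 - 215}{-192 - 9}\right) = \left(260 + \left(36 - 414\right)\right) \left(-407 - \frac{242}{-201}\right) = \left(260 - 378\right) \left(-407 - - \frac{242}{201}\right) = - 118 \left(-407 + \frac{242}{201}\right) = \left(-118\right) \left(- \frac{81565}{201}\right) = \frac{9624670}{201}$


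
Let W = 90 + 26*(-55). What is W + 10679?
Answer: 9339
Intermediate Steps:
W = -1340 (W = 90 - 1430 = -1340)
W + 10679 = -1340 + 10679 = 9339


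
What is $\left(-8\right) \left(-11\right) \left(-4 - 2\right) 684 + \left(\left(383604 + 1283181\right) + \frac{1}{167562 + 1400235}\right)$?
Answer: $\frac{2046967500502}{1567797} \approx 1.3056 \cdot 10^{6}$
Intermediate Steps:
$\left(-8\right) \left(-11\right) \left(-4 - 2\right) 684 + \left(\left(383604 + 1283181\right) + \frac{1}{167562 + 1400235}\right) = 88 \left(-6\right) 684 + \left(1666785 + \frac{1}{1567797}\right) = \left(-528\right) 684 + \left(1666785 + \frac{1}{1567797}\right) = -361152 + \frac{2613180522646}{1567797} = \frac{2046967500502}{1567797}$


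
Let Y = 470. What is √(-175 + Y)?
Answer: √295 ≈ 17.176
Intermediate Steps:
√(-175 + Y) = √(-175 + 470) = √295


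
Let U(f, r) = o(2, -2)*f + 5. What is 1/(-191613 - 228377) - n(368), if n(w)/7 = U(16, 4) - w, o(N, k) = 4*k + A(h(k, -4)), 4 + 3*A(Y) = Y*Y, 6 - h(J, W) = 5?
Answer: 1490544509/419990 ≈ 3549.0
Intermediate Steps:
h(J, W) = 1 (h(J, W) = 6 - 1*5 = 6 - 5 = 1)
A(Y) = -4/3 + Y**2/3 (A(Y) = -4/3 + (Y*Y)/3 = -4/3 + Y**2/3)
o(N, k) = -1 + 4*k (o(N, k) = 4*k + (-4/3 + (1/3)*1**2) = 4*k + (-4/3 + (1/3)*1) = 4*k + (-4/3 + 1/3) = 4*k - 1 = -1 + 4*k)
U(f, r) = 5 - 9*f (U(f, r) = (-1 + 4*(-2))*f + 5 = (-1 - 8)*f + 5 = -9*f + 5 = 5 - 9*f)
n(w) = -973 - 7*w (n(w) = 7*((5 - 9*16) - w) = 7*((5 - 144) - w) = 7*(-139 - w) = -973 - 7*w)
1/(-191613 - 228377) - n(368) = 1/(-191613 - 228377) - (-973 - 7*368) = 1/(-419990) - (-973 - 2576) = -1/419990 - 1*(-3549) = -1/419990 + 3549 = 1490544509/419990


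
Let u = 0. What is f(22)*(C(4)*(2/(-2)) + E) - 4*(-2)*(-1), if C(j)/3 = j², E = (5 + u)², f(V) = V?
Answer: -514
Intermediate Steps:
E = 25 (E = (5 + 0)² = 5² = 25)
C(j) = 3*j²
f(22)*(C(4)*(2/(-2)) + E) - 4*(-2)*(-1) = 22*((3*4²)*(2/(-2)) + 25) - 4*(-2)*(-1) = 22*((3*16)*(2*(-½)) + 25) + 8*(-1) = 22*(48*(-1) + 25) - 8 = 22*(-48 + 25) - 8 = 22*(-23) - 8 = -506 - 8 = -514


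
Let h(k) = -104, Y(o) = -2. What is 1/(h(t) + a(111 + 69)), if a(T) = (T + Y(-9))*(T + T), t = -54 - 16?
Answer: 1/63976 ≈ 1.5631e-5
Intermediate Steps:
t = -70
a(T) = 2*T*(-2 + T) (a(T) = (T - 2)*(T + T) = (-2 + T)*(2*T) = 2*T*(-2 + T))
1/(h(t) + a(111 + 69)) = 1/(-104 + 2*(111 + 69)*(-2 + (111 + 69))) = 1/(-104 + 2*180*(-2 + 180)) = 1/(-104 + 2*180*178) = 1/(-104 + 64080) = 1/63976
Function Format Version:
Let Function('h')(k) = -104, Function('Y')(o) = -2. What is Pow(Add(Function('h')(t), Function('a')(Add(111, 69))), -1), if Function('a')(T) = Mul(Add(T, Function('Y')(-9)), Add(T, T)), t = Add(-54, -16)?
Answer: Rational(1, 63976) ≈ 1.5631e-5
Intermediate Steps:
t = -70
Function('a')(T) = Mul(2, T, Add(-2, T)) (Function('a')(T) = Mul(Add(T, -2), Add(T, T)) = Mul(Add(-2, T), Mul(2, T)) = Mul(2, T, Add(-2, T)))
Pow(Add(Function('h')(t), Function('a')(Add(111, 69))), -1) = Pow(Add(-104, Mul(2, Add(111, 69), Add(-2, Add(111, 69)))), -1) = Pow(Add(-104, Mul(2, 180, Add(-2, 180))), -1) = Pow(Add(-104, Mul(2, 180, 178)), -1) = Pow(Add(-104, 64080), -1) = Pow(63976, -1) = Rational(1, 63976)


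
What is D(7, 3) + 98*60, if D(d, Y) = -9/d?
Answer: 41151/7 ≈ 5878.7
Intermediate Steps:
D(7, 3) + 98*60 = -9/7 + 98*60 = -9*⅐ + 5880 = -9/7 + 5880 = 41151/7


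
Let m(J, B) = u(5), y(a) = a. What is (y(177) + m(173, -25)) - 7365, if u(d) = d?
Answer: -7183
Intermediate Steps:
m(J, B) = 5
(y(177) + m(173, -25)) - 7365 = (177 + 5) - 7365 = 182 - 7365 = -7183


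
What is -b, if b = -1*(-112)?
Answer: -112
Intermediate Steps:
b = 112
-b = -1*112 = -112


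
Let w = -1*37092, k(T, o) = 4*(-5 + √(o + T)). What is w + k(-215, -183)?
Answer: -37112 + 4*I*√398 ≈ -37112.0 + 79.8*I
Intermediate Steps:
k(T, o) = -20 + 4*√(T + o) (k(T, o) = 4*(-5 + √(T + o)) = -20 + 4*√(T + o))
w = -37092
w + k(-215, -183) = -37092 + (-20 + 4*√(-215 - 183)) = -37092 + (-20 + 4*√(-398)) = -37092 + (-20 + 4*(I*√398)) = -37092 + (-20 + 4*I*√398) = -37112 + 4*I*√398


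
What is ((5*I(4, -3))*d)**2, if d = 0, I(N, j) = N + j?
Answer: 0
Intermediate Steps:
((5*I(4, -3))*d)**2 = ((5*(4 - 3))*0)**2 = ((5*1)*0)**2 = (5*0)**2 = 0**2 = 0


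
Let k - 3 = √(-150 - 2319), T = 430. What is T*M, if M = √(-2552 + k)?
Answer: 430*√(-2549 + I*√2469) ≈ 211.59 + 21711.0*I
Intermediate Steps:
k = 3 + I*√2469 (k = 3 + √(-150 - 2319) = 3 + √(-2469) = 3 + I*√2469 ≈ 3.0 + 49.689*I)
M = √(-2549 + I*√2469) (M = √(-2552 + (3 + I*√2469)) = √(-2549 + I*√2469) ≈ 0.4921 + 50.49*I)
T*M = 430*√(-2549 + I*√2469)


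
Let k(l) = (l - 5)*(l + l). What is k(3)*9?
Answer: -108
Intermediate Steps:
k(l) = 2*l*(-5 + l) (k(l) = (-5 + l)*(2*l) = 2*l*(-5 + l))
k(3)*9 = (2*3*(-5 + 3))*9 = (2*3*(-2))*9 = -12*9 = -108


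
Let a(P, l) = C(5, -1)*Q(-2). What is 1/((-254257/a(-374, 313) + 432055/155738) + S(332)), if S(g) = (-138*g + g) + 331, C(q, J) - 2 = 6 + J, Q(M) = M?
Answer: -545083/14711251340 ≈ -3.7052e-5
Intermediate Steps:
C(q, J) = 8 + J (C(q, J) = 2 + (6 + J) = 8 + J)
a(P, l) = -14 (a(P, l) = (8 - 1)*(-2) = 7*(-2) = -14)
S(g) = 331 - 137*g (S(g) = -137*g + 331 = 331 - 137*g)
1/((-254257/a(-374, 313) + 432055/155738) + S(332)) = 1/((-254257/(-14) + 432055/155738) + (331 - 137*332)) = 1/((-254257*(-1/14) + 432055*(1/155738)) + (331 - 45484)) = 1/((254257/14 + 432055/155738) - 45153) = 1/(9900881359/545083 - 45153) = 1/(-14711251340/545083) = -545083/14711251340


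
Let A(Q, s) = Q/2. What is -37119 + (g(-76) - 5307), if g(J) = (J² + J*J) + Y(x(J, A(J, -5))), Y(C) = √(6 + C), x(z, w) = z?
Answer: -30874 + I*√70 ≈ -30874.0 + 8.3666*I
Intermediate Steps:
A(Q, s) = Q/2 (A(Q, s) = Q*(½) = Q/2)
g(J) = √(6 + J) + 2*J² (g(J) = (J² + J*J) + √(6 + J) = (J² + J²) + √(6 + J) = 2*J² + √(6 + J) = √(6 + J) + 2*J²)
-37119 + (g(-76) - 5307) = -37119 + ((√(6 - 76) + 2*(-76)²) - 5307) = -37119 + ((√(-70) + 2*5776) - 5307) = -37119 + ((I*√70 + 11552) - 5307) = -37119 + ((11552 + I*√70) - 5307) = -37119 + (6245 + I*√70) = -30874 + I*√70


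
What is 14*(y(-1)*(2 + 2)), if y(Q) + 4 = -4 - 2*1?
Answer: -560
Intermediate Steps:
y(Q) = -10 (y(Q) = -4 + (-4 - 2*1) = -4 + (-4 - 2) = -4 - 6 = -10)
14*(y(-1)*(2 + 2)) = 14*(-10*(2 + 2)) = 14*(-10*4) = 14*(-40) = -560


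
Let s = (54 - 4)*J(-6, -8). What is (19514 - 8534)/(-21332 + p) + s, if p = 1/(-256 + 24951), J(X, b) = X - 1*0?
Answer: -52769757600/175597913 ≈ -300.51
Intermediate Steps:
J(X, b) = X (J(X, b) = X + 0 = X)
p = 1/24695 ≈ 4.0494e-5
s = -300 (s = (54 - 4)*(-6) = 50*(-6) = -300)
(19514 - 8534)/(-21332 + p) + s = (19514 - 8534)/(-21332 + 1/24695) - 300 = 10980/(-526793739/24695) - 300 = 10980*(-24695/526793739) - 300 = -90383700/175597913 - 300 = -52769757600/175597913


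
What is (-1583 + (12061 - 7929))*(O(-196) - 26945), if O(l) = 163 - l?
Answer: -67767714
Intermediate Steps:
(-1583 + (12061 - 7929))*(O(-196) - 26945) = (-1583 + (12061 - 7929))*((163 - 1*(-196)) - 26945) = (-1583 + 4132)*((163 + 196) - 26945) = 2549*(359 - 26945) = 2549*(-26586) = -67767714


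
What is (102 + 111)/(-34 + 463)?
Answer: 71/143 ≈ 0.49650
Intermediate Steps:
(102 + 111)/(-34 + 463) = 213/429 = 213*(1/429) = 71/143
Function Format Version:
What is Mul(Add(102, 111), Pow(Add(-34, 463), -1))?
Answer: Rational(71, 143) ≈ 0.49650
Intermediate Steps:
Mul(Add(102, 111), Pow(Add(-34, 463), -1)) = Mul(213, Pow(429, -1)) = Mul(213, Rational(1, 429)) = Rational(71, 143)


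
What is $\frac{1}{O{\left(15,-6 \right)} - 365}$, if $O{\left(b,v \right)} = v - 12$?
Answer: $- \frac{1}{383} \approx -0.002611$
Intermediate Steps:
$O{\left(b,v \right)} = -12 + v$
$\frac{1}{O{\left(15,-6 \right)} - 365} = \frac{1}{\left(-12 - 6\right) - 365} = \frac{1}{-18 - 365} = \frac{1}{-383} = - \frac{1}{383}$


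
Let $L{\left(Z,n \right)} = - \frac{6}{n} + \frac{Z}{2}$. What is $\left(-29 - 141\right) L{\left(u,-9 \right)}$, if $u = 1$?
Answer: $- \frac{595}{3} \approx -198.33$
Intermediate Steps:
$L{\left(Z,n \right)} = \frac{Z}{2} - \frac{6}{n}$ ($L{\left(Z,n \right)} = - \frac{6}{n} + Z \frac{1}{2} = - \frac{6}{n} + \frac{Z}{2} = \frac{Z}{2} - \frac{6}{n}$)
$\left(-29 - 141\right) L{\left(u,-9 \right)} = \left(-29 - 141\right) \left(\frac{1}{2} \cdot 1 - \frac{6}{-9}\right) = - 170 \left(\frac{1}{2} - - \frac{2}{3}\right) = - 170 \left(\frac{1}{2} + \frac{2}{3}\right) = \left(-170\right) \frac{7}{6} = - \frac{595}{3}$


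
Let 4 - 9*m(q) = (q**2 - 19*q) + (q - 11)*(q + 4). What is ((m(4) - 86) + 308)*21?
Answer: 4942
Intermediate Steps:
m(q) = 4/9 - q**2/9 + 19*q/9 - (-11 + q)*(4 + q)/9 (m(q) = 4/9 - ((q**2 - 19*q) + (q - 11)*(q + 4))/9 = 4/9 - ((q**2 - 19*q) + (-11 + q)*(4 + q))/9 = 4/9 - (q**2 - 19*q + (-11 + q)*(4 + q))/9 = 4/9 + (-q**2/9 + 19*q/9 - (-11 + q)*(4 + q)/9) = 4/9 - q**2/9 + 19*q/9 - (-11 + q)*(4 + q)/9)
((m(4) - 86) + 308)*21 = (((16/3 - 2/9*4**2 + (26/9)*4) - 86) + 308)*21 = (((16/3 - 2/9*16 + 104/9) - 86) + 308)*21 = (((16/3 - 32/9 + 104/9) - 86) + 308)*21 = ((40/3 - 86) + 308)*21 = (-218/3 + 308)*21 = (706/3)*21 = 4942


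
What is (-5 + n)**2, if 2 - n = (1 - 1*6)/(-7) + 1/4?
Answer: 12321/784 ≈ 15.716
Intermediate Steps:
n = 29/28 (n = 2 - ((1 - 1*6)/(-7) + 1/4) = 2 - ((1 - 6)*(-1/7) + 1*(1/4)) = 2 - (-5*(-1/7) + 1/4) = 2 - (5/7 + 1/4) = 2 - 1*27/28 = 2 - 27/28 = 29/28 ≈ 1.0357)
(-5 + n)**2 = (-5 + 29/28)**2 = (-111/28)**2 = 12321/784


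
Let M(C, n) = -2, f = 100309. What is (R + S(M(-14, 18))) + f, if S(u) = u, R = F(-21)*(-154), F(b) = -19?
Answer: 103233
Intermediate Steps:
R = 2926 (R = -19*(-154) = 2926)
(R + S(M(-14, 18))) + f = (2926 - 2) + 100309 = 2924 + 100309 = 103233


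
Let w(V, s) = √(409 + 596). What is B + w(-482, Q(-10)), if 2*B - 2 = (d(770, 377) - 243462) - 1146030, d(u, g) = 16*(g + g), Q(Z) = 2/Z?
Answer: -688713 + √1005 ≈ -6.8868e+5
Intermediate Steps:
d(u, g) = 32*g (d(u, g) = 16*(2*g) = 32*g)
B = -688713 (B = 1 + ((32*377 - 243462) - 1146030)/2 = 1 + ((12064 - 243462) - 1146030)/2 = 1 + (-231398 - 1146030)/2 = 1 + (½)*(-1377428) = 1 - 688714 = -688713)
w(V, s) = √1005
B + w(-482, Q(-10)) = -688713 + √1005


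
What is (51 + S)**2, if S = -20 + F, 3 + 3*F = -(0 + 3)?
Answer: 841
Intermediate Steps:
F = -2 (F = -1 + (-(0 + 3))/3 = -1 + (-1*3)/3 = -1 + (1/3)*(-3) = -1 - 1 = -2)
S = -22 (S = -20 - 2 = -22)
(51 + S)**2 = (51 - 22)**2 = 29**2 = 841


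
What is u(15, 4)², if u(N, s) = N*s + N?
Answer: 5625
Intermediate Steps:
u(N, s) = N + N*s
u(15, 4)² = (15*(1 + 4))² = (15*5)² = 75² = 5625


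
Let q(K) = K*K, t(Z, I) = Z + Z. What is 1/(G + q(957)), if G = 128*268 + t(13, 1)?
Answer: 1/950179 ≈ 1.0524e-6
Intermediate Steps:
t(Z, I) = 2*Z
q(K) = K**2
G = 34330 (G = 128*268 + 2*13 = 34304 + 26 = 34330)
1/(G + q(957)) = 1/(34330 + 957**2) = 1/(34330 + 915849) = 1/950179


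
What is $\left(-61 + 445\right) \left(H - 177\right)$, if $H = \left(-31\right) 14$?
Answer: $-234624$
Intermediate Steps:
$H = -434$
$\left(-61 + 445\right) \left(H - 177\right) = \left(-61 + 445\right) \left(-434 - 177\right) = 384 \left(-611\right) = -234624$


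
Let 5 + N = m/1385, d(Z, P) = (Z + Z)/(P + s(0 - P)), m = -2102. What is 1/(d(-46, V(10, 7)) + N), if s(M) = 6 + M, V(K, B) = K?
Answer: -4155/90791 ≈ -0.045764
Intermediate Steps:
d(Z, P) = Z/3 (d(Z, P) = (Z + Z)/(P + (6 + (0 - P))) = (2*Z)/(P + (6 - P)) = (2*Z)/6 = (2*Z)*(1/6) = Z/3)
N = -9027/1385 (N = -5 - 2102/1385 = -9027/1385 ≈ -6.5177)
1/(d(-46, V(10, 7)) + N) = 1/((1/3)*(-46) - 9027/1385) = 1/(-46/3 - 9027/1385) = 1/(-90791/4155) = -4155/90791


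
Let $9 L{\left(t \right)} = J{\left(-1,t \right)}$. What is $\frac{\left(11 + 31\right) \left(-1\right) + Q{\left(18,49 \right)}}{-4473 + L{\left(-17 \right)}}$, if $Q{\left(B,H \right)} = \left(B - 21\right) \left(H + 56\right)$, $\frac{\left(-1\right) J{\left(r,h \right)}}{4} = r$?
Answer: $\frac{3213}{40253} \approx 0.07982$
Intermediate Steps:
$J{\left(r,h \right)} = - 4 r$
$Q{\left(B,H \right)} = \left(-21 + B\right) \left(56 + H\right)$
$L{\left(t \right)} = \frac{4}{9}$ ($L{\left(t \right)} = \frac{\left(-4\right) \left(-1\right)}{9} = \frac{1}{9} \cdot 4 = \frac{4}{9}$)
$\frac{\left(11 + 31\right) \left(-1\right) + Q{\left(18,49 \right)}}{-4473 + L{\left(-17 \right)}} = \frac{\left(11 + 31\right) \left(-1\right) + \left(-1176 - 1029 + 56 \cdot 18 + 18 \cdot 49\right)}{-4473 + \frac{4}{9}} = \frac{42 \left(-1\right) + \left(-1176 - 1029 + 1008 + 882\right)}{- \frac{40253}{9}} = \left(-42 - 315\right) \left(- \frac{9}{40253}\right) = \left(-357\right) \left(- \frac{9}{40253}\right) = \frac{3213}{40253}$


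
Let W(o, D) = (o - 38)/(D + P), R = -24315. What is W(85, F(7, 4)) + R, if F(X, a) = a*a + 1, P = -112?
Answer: -2309972/95 ≈ -24316.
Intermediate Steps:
F(X, a) = 1 + a**2 (F(X, a) = a**2 + 1 = 1 + a**2)
W(o, D) = (-38 + o)/(-112 + D) (W(o, D) = (o - 38)/(D - 112) = (-38 + o)/(-112 + D))
W(85, F(7, 4)) + R = (-38 + 85)/(-112 + (1 + 4**2)) - 24315 = 47/(-112 + (1 + 16)) - 24315 = 47/(-112 + 17) - 24315 = 47/(-95) - 24315 = -1/95*47 - 24315 = -47/95 - 24315 = -2309972/95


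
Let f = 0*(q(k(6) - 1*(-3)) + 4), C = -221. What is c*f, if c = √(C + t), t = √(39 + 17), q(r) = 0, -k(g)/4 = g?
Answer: 0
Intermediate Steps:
k(g) = -4*g
t = 2*√14 (t = √56 = 2*√14 ≈ 7.4833)
c = √(-221 + 2*√14) ≈ 14.612*I
f = 0 (f = 0*(0 + 4) = 0*4 = 0)
c*f = √(-221 + 2*√14)*0 = 0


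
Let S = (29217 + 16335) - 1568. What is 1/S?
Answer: 1/43984 ≈ 2.2736e-5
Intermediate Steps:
S = 43984 (S = 45552 - 1568 = 43984)
1/S = 1/43984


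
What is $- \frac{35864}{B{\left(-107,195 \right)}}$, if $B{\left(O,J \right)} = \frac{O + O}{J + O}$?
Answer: $\frac{1578016}{107} \approx 14748.0$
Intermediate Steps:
$B{\left(O,J \right)} = \frac{2 O}{J + O}$
$- \frac{35864}{B{\left(-107,195 \right)}} = - \frac{35864}{2 \left(-107\right) \frac{1}{195 - 107}} = - \frac{35864}{2 \left(-107\right) \frac{1}{88}} = - \frac{35864}{- \frac{107}{44}} = \left(-35864\right) \left(- \frac{44}{107}\right) = \frac{1578016}{107}$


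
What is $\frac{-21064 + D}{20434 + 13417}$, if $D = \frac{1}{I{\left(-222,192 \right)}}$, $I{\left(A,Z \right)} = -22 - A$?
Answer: $- \frac{4212799}{6770200} \approx -0.62226$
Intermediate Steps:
$D = \frac{1}{200}$ ($D = \frac{1}{-22 - -222} = \frac{1}{-22 + 222} = \frac{1}{200} \approx 0.005$)
$\frac{-21064 + D}{20434 + 13417} = \frac{-21064 + \frac{1}{200}}{20434 + 13417} = - \frac{4212799}{200 \cdot 33851} = \left(- \frac{4212799}{200}\right) \frac{1}{33851} = - \frac{4212799}{6770200}$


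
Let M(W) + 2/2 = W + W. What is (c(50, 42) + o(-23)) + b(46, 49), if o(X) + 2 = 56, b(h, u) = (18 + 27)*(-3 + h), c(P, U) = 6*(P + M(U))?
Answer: 2787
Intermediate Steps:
M(W) = -1 + 2*W (M(W) = -1 + (W + W) = -1 + 2*W)
c(P, U) = -6 + 6*P + 12*U (c(P, U) = 6*(P + (-1 + 2*U)) = 6*(-1 + P + 2*U) = -6 + 6*P + 12*U)
b(h, u) = -135 + 45*h (b(h, u) = 45*(-3 + h) = -135 + 45*h)
o(X) = 54 (o(X) = -2 + 56 = 54)
(c(50, 42) + o(-23)) + b(46, 49) = ((-6 + 6*50 + 12*42) + 54) + (-135 + 45*46) = ((-6 + 300 + 504) + 54) + (-135 + 2070) = (798 + 54) + 1935 = 852 + 1935 = 2787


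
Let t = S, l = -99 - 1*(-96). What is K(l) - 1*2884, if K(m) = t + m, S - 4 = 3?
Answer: -2880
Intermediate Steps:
S = 7 (S = 4 + 3 = 7)
l = -3 (l = -99 + 96 = -3)
t = 7
K(m) = 7 + m
K(l) - 1*2884 = (7 - 3) - 1*2884 = 4 - 2884 = -2880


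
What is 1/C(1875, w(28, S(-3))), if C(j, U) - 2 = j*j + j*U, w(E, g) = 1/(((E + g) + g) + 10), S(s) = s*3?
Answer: 4/14062883 ≈ 2.8444e-7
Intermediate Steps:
S(s) = 3*s
w(E, g) = 1/(10 + E + 2*g) (w(E, g) = 1/((E + 2*g) + 10) = 1/(10 + E + 2*g))
C(j, U) = 2 + j² + U*j (C(j, U) = 2 + (j*j + j*U) = 2 + (j² + U*j) = 2 + j² + U*j)
1/C(1875, w(28, S(-3))) = 1/(2 + 1875² + 1875/(10 + 28 + 2*(3*(-3)))) = 1/(2 + 3515625 + 1875/(10 + 28 + 2*(-9))) = 1/(2 + 3515625 + 1875/(10 + 28 - 18)) = 1/(2 + 3515625 + 1875/20) = 1/(2 + 3515625 + (1/20)*1875) = 1/(2 + 3515625 + 375/4) = 1/(14062883/4) = 4/14062883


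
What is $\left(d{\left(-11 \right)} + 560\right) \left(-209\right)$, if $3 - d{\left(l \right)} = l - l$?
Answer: $-117667$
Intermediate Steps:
$d{\left(l \right)} = 3$ ($d{\left(l \right)} = 3 - \left(l - l\right) = 3 - 0 = 3 + 0 = 3$)
$\left(d{\left(-11 \right)} + 560\right) \left(-209\right) = \left(3 + 560\right) \left(-209\right) = 563 \left(-209\right) = -117667$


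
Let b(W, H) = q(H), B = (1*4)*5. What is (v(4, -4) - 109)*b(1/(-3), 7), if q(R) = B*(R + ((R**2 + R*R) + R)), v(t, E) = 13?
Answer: -215040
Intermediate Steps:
B = 20 (B = 4*5 = 20)
q(R) = 40*R + 40*R**2 (q(R) = 20*(R + ((R**2 + R*R) + R)) = 20*(R + ((R**2 + R**2) + R)) = 20*(R + (2*R**2 + R)) = 20*(R + (R + 2*R**2)) = 20*(2*R + 2*R**2) = 40*R + 40*R**2)
b(W, H) = 40*H*(1 + H)
(v(4, -4) - 109)*b(1/(-3), 7) = (13 - 109)*(40*7*(1 + 7)) = -3840*7*8 = -96*2240 = -215040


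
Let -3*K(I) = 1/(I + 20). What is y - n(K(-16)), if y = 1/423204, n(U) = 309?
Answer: -130770035/423204 ≈ -309.00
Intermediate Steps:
K(I) = -1/(3*(20 + I)) (K(I) = -1/(3*(I + 20)) = -1/(3*(20 + I)))
y = 1/423204 ≈ 2.3629e-6
y - n(K(-16)) = 1/423204 - 1*309 = 1/423204 - 309 = -130770035/423204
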